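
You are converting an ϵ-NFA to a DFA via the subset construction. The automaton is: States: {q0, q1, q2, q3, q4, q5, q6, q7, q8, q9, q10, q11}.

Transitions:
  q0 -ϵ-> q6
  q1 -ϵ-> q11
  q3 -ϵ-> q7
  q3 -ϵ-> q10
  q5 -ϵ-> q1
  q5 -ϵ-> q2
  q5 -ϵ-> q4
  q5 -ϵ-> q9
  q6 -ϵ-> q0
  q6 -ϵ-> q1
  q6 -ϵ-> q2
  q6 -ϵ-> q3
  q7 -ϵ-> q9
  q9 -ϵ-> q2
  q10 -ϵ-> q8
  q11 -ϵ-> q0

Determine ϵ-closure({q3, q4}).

Start with {q3, q4}.
From q3 via ϵ: add q7, q10.
From q7 via ϵ: add q9.
From q10 via ϵ: add q8.
From q9 via ϵ: add q2.
No new states can be added; the closed set is {q2, q3, q4, q7, q8, q9, q10}.

{q2, q3, q4, q7, q8, q9, q10}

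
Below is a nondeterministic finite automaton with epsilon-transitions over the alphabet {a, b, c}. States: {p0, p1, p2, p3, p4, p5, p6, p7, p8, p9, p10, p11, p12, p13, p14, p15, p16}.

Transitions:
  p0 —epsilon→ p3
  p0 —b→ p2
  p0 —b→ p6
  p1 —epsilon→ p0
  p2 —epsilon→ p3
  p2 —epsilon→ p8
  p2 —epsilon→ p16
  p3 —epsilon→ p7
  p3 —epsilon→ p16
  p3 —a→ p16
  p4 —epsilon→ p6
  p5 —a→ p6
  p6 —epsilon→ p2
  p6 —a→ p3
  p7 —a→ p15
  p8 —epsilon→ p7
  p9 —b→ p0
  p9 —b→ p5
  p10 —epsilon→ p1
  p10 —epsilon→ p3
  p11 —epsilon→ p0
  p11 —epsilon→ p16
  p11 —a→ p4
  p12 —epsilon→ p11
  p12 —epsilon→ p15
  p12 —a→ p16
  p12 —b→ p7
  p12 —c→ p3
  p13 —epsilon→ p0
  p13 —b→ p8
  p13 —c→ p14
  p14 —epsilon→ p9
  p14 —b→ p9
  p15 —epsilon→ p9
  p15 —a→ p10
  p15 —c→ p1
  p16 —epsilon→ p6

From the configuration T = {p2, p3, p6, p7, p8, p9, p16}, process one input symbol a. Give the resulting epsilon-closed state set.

{p2, p3, p6, p7, p8, p9, p15, p16}

p3 on a → {p16}.
p6 on a → {p3}.
p7 on a → {p15}.
No a-transition from p2, p8, p9, p16.
Union after reading a: {p3, p15, p16}.
Now take the epsilon-closure:
From p3 via epsilon: add p7.
From p15 via epsilon: add p9.
From p16 via epsilon: add p6.
From p6 via epsilon: add p2.
From p2 via epsilon: add p8.
No new states can be added; the closed set is {p2, p3, p6, p7, p8, p9, p15, p16}.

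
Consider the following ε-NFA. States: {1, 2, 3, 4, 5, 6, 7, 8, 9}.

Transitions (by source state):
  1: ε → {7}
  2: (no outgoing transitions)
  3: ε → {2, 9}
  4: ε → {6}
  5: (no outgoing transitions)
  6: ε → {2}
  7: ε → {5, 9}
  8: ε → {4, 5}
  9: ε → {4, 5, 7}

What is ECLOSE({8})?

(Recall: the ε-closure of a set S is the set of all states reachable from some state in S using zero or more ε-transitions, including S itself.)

{2, 4, 5, 6, 8}

Start with {8}.
From 8 via ε: add 4, 5.
From 4 via ε: add 6.
From 6 via ε: add 2.
No new states can be added; the closed set is {2, 4, 5, 6, 8}.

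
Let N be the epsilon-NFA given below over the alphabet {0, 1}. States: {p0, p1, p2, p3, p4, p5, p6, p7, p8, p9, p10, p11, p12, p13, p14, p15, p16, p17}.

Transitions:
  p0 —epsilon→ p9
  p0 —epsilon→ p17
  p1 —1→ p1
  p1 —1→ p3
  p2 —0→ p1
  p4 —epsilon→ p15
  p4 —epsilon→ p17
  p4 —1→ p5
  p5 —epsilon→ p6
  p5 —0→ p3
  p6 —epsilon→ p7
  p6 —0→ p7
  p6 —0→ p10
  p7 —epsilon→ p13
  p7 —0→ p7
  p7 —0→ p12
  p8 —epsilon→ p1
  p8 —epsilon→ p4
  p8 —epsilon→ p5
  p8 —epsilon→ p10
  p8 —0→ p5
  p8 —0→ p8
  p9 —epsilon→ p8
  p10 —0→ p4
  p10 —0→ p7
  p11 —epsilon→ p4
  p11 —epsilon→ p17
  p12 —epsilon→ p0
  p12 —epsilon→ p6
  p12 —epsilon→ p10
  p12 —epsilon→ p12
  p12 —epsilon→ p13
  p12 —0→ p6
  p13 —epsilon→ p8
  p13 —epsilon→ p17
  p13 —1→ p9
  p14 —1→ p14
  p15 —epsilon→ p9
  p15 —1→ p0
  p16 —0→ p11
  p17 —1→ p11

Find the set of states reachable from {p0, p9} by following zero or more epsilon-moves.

{p0, p1, p4, p5, p6, p7, p8, p9, p10, p13, p15, p17}

Start with {p0, p9}.
From p0 via epsilon: add p17.
From p9 via epsilon: add p8.
From p8 via epsilon: add p1, p4, p5, p10.
From p4 via epsilon: add p15.
From p5 via epsilon: add p6.
From p6 via epsilon: add p7.
From p7 via epsilon: add p13.
No new states can be added; the closed set is {p0, p1, p4, p5, p6, p7, p8, p9, p10, p13, p15, p17}.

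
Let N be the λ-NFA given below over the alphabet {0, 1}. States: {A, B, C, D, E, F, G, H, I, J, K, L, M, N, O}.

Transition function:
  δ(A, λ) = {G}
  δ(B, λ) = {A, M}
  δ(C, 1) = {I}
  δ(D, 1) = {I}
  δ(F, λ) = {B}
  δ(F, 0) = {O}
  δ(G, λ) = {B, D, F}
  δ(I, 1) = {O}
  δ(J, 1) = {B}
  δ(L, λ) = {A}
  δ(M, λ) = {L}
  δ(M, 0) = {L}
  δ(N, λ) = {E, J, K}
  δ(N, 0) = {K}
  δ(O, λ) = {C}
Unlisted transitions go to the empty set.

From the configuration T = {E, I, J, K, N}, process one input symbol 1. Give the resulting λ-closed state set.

I on 1 → {O}.
J on 1 → {B}.
No 1-transition from E, K, N.
Union after reading 1: {B, O}.
Now take the λ-closure:
From B via λ: add A, M.
From O via λ: add C.
From A via λ: add G.
From M via λ: add L.
From G via λ: add D, F.
No new states can be added; the closed set is {A, B, C, D, F, G, L, M, O}.

{A, B, C, D, F, G, L, M, O}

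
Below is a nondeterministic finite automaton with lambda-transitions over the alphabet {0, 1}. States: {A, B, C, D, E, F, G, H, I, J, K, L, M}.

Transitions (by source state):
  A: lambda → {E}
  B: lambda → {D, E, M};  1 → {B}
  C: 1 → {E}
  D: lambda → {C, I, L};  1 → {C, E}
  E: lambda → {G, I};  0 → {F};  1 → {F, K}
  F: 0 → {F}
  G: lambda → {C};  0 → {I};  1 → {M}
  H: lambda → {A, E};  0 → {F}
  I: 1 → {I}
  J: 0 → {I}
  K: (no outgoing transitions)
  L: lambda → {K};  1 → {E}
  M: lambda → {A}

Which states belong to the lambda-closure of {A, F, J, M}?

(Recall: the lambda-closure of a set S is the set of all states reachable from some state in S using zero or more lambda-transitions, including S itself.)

Start with {A, F, J, M}.
From A via lambda: add E.
From E via lambda: add G, I.
From G via lambda: add C.
No new states can be added; the closed set is {A, C, E, F, G, I, J, M}.

{A, C, E, F, G, I, J, M}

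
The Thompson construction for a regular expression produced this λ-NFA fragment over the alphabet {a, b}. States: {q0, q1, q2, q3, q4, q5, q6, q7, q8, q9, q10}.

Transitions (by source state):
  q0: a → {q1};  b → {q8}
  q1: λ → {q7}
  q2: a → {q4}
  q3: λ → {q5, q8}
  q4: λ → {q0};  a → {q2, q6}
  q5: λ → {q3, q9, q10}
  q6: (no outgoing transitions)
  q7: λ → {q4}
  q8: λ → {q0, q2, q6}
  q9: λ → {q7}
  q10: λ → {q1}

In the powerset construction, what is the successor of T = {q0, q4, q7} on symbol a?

q0 on a → {q1}.
q4 on a → {q2, q6}.
No a-transition from q7.
Union after reading a: {q1, q2, q6}.
Now take the λ-closure:
From q1 via λ: add q7.
From q7 via λ: add q4.
From q4 via λ: add q0.
No new states can be added; the closed set is {q0, q1, q2, q4, q6, q7}.

{q0, q1, q2, q4, q6, q7}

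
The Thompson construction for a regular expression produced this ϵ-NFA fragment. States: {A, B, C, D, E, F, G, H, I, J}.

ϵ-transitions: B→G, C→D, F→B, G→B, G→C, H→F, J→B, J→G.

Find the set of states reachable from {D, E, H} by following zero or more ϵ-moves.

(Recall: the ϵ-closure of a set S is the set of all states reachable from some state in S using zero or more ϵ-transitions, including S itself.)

Start with {D, E, H}.
From H via ϵ: add F.
From F via ϵ: add B.
From B via ϵ: add G.
From G via ϵ: add C.
No new states can be added; the closed set is {B, C, D, E, F, G, H}.

{B, C, D, E, F, G, H}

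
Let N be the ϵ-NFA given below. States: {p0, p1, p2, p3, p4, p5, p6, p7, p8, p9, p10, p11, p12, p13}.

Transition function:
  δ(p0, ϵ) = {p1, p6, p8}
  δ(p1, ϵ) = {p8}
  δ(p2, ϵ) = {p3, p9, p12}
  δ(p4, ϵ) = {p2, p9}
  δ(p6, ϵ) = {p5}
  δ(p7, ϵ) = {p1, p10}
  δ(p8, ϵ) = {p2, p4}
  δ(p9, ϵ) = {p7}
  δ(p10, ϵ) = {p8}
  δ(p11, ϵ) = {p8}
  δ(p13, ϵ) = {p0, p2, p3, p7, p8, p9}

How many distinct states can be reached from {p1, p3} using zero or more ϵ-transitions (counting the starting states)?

Start with {p1, p3}.
From p1 via ϵ: add p8.
From p8 via ϵ: add p2, p4.
From p2 via ϵ: add p9, p12.
From p9 via ϵ: add p7.
From p7 via ϵ: add p10.
ϵ-closure = {p1, p2, p3, p4, p7, p8, p9, p10, p12}, which has 9 states.

9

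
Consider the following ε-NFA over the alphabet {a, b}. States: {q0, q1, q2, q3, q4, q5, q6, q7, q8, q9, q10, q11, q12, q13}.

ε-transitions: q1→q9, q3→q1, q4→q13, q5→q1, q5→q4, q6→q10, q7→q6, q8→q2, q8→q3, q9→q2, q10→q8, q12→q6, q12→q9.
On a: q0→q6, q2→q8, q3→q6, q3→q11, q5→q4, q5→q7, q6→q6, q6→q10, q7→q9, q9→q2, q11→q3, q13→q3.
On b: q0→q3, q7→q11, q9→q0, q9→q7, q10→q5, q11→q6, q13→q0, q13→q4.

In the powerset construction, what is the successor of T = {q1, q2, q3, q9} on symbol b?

q9 on b → {q0, q7}.
No b-transition from q1, q2, q3.
Union after reading b: {q0, q7}.
Now take the ε-closure:
From q7 via ε: add q6.
From q6 via ε: add q10.
From q10 via ε: add q8.
From q8 via ε: add q2, q3.
From q3 via ε: add q1.
From q1 via ε: add q9.
No new states can be added; the closed set is {q0, q1, q2, q3, q6, q7, q8, q9, q10}.

{q0, q1, q2, q3, q6, q7, q8, q9, q10}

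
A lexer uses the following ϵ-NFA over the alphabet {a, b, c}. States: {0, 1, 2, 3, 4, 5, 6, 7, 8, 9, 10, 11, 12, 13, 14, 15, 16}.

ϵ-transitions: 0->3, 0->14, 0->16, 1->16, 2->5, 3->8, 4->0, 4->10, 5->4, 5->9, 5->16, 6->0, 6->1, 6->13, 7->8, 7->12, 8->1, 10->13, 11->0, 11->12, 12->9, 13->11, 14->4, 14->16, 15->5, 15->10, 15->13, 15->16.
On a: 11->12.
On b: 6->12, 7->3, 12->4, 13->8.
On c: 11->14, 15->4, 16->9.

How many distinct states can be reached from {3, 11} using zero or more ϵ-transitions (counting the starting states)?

Start with {3, 11}.
From 3 via ϵ: add 8.
From 11 via ϵ: add 0, 12.
From 0 via ϵ: add 14, 16.
From 8 via ϵ: add 1.
From 12 via ϵ: add 9.
From 14 via ϵ: add 4.
From 4 via ϵ: add 10.
From 10 via ϵ: add 13.
ϵ-closure = {0, 1, 3, 4, 8, 9, 10, 11, 12, 13, 14, 16}, which has 12 states.

12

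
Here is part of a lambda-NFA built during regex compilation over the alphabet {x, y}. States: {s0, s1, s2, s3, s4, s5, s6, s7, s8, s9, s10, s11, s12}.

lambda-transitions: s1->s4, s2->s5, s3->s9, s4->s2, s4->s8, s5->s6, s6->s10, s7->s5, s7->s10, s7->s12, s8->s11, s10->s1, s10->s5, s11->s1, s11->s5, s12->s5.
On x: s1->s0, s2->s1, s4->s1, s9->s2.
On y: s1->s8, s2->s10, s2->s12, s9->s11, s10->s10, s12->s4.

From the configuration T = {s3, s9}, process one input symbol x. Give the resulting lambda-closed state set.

s9 on x → {s2}.
No x-transition from s3.
Union after reading x: {s2}.
Now take the lambda-closure:
From s2 via lambda: add s5.
From s5 via lambda: add s6.
From s6 via lambda: add s10.
From s10 via lambda: add s1.
From s1 via lambda: add s4.
From s4 via lambda: add s8.
From s8 via lambda: add s11.
No new states can be added; the closed set is {s1, s2, s4, s5, s6, s8, s10, s11}.

{s1, s2, s4, s5, s6, s8, s10, s11}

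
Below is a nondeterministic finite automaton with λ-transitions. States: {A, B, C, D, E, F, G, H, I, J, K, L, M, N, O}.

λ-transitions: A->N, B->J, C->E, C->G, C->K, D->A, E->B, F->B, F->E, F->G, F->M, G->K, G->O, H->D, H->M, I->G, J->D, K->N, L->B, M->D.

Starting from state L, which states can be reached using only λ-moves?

{A, B, D, J, L, N}

Start with {L}.
From L via λ: add B.
From B via λ: add J.
From J via λ: add D.
From D via λ: add A.
From A via λ: add N.
No new states can be added; the closed set is {A, B, D, J, L, N}.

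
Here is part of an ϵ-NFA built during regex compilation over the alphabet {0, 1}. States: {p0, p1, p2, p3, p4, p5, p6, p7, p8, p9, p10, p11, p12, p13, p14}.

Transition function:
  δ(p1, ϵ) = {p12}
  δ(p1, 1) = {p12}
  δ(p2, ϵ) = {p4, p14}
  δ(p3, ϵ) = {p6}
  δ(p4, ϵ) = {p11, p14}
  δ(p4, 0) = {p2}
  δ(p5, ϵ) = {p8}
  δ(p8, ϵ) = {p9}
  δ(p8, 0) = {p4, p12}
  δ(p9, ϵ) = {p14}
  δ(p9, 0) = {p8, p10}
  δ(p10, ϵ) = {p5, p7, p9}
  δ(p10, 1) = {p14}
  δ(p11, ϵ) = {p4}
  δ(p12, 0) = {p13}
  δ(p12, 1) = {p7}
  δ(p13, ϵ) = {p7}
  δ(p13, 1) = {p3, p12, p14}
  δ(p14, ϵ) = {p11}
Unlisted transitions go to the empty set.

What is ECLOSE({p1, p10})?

{p1, p4, p5, p7, p8, p9, p10, p11, p12, p14}

Start with {p1, p10}.
From p1 via ϵ: add p12.
From p10 via ϵ: add p5, p7, p9.
From p5 via ϵ: add p8.
From p9 via ϵ: add p14.
From p14 via ϵ: add p11.
From p11 via ϵ: add p4.
No new states can be added; the closed set is {p1, p4, p5, p7, p8, p9, p10, p11, p12, p14}.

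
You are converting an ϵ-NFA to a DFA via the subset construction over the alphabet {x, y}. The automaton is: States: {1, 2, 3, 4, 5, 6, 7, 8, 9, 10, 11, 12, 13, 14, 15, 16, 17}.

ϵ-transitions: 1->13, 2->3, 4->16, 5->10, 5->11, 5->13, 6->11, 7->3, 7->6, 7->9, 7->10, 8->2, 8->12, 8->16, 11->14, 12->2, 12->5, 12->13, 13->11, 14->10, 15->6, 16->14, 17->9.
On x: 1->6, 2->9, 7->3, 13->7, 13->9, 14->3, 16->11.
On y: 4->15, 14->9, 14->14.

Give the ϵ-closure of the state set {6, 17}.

{6, 9, 10, 11, 14, 17}

Start with {6, 17}.
From 6 via ϵ: add 11.
From 17 via ϵ: add 9.
From 11 via ϵ: add 14.
From 14 via ϵ: add 10.
No new states can be added; the closed set is {6, 9, 10, 11, 14, 17}.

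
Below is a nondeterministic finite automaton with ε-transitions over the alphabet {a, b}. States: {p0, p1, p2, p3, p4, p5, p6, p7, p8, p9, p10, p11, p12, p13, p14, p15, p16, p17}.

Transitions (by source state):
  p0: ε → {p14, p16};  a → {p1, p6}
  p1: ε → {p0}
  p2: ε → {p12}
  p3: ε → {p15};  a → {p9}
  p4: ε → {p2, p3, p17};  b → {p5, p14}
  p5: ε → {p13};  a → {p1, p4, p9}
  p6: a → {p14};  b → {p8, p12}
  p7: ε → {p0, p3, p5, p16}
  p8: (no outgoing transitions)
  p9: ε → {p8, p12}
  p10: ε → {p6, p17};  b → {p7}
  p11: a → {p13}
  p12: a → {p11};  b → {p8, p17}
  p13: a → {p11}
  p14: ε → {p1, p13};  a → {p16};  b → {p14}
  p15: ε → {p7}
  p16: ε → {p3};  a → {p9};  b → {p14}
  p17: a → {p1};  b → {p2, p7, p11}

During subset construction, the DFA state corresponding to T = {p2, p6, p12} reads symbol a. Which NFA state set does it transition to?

p6 on a → {p14}.
p12 on a → {p11}.
No a-transition from p2.
Union after reading a: {p11, p14}.
Now take the ε-closure:
From p14 via ε: add p1, p13.
From p1 via ε: add p0.
From p0 via ε: add p16.
From p16 via ε: add p3.
From p3 via ε: add p15.
From p15 via ε: add p7.
From p7 via ε: add p5.
No new states can be added; the closed set is {p0, p1, p3, p5, p7, p11, p13, p14, p15, p16}.

{p0, p1, p3, p5, p7, p11, p13, p14, p15, p16}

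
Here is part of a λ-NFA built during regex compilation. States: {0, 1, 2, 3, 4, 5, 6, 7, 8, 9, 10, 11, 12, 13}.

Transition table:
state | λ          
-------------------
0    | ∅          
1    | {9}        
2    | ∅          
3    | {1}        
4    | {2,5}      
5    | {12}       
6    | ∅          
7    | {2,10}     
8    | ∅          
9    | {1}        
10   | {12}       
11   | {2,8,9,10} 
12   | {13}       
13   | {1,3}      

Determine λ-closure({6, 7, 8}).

Start with {6, 7, 8}.
From 7 via λ: add 2, 10.
From 10 via λ: add 12.
From 12 via λ: add 13.
From 13 via λ: add 1, 3.
From 1 via λ: add 9.
No new states can be added; the closed set is {1, 2, 3, 6, 7, 8, 9, 10, 12, 13}.

{1, 2, 3, 6, 7, 8, 9, 10, 12, 13}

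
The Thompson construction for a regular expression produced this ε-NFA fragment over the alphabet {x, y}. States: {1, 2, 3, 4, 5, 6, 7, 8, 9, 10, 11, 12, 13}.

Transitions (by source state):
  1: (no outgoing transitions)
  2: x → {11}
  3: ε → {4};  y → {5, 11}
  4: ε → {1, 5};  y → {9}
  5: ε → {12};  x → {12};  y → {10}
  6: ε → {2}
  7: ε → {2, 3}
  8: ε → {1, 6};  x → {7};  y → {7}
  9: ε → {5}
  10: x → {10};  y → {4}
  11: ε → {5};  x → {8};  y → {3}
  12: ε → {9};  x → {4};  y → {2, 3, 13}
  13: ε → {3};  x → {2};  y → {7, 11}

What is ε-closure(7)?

{1, 2, 3, 4, 5, 7, 9, 12}

Start with {7}.
From 7 via ε: add 2, 3.
From 3 via ε: add 4.
From 4 via ε: add 1, 5.
From 5 via ε: add 12.
From 12 via ε: add 9.
No new states can be added; the closed set is {1, 2, 3, 4, 5, 7, 9, 12}.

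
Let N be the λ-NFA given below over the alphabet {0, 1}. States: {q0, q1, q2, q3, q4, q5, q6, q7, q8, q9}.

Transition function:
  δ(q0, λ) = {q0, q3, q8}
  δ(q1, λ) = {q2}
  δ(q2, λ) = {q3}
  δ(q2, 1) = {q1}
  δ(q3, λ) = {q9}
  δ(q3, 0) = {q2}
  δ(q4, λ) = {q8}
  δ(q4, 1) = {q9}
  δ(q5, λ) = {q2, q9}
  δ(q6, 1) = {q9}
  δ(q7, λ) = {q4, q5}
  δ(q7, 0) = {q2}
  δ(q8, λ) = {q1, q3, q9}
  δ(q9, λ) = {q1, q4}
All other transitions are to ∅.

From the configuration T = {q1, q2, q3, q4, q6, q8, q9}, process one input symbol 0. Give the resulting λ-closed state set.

q3 on 0 → {q2}.
No 0-transition from q1, q2, q4, q6, q8, q9.
Union after reading 0: {q2}.
Now take the λ-closure:
From q2 via λ: add q3.
From q3 via λ: add q9.
From q9 via λ: add q1, q4.
From q4 via λ: add q8.
No new states can be added; the closed set is {q1, q2, q3, q4, q8, q9}.

{q1, q2, q3, q4, q8, q9}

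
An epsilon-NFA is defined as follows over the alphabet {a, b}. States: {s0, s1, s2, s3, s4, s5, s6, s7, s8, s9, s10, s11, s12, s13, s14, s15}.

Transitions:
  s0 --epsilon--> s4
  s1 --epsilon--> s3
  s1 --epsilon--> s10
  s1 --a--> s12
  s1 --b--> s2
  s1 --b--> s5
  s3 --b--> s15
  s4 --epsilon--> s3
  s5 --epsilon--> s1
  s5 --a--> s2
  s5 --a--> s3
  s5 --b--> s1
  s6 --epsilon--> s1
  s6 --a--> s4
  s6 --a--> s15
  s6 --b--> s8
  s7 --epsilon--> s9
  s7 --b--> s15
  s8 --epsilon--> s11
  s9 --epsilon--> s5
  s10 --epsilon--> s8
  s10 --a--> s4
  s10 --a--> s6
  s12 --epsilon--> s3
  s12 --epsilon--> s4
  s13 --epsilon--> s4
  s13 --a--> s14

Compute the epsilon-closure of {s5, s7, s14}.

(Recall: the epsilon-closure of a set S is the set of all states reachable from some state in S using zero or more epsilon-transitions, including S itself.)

{s1, s3, s5, s7, s8, s9, s10, s11, s14}

Start with {s5, s7, s14}.
From s5 via epsilon: add s1.
From s7 via epsilon: add s9.
From s1 via epsilon: add s3, s10.
From s10 via epsilon: add s8.
From s8 via epsilon: add s11.
No new states can be added; the closed set is {s1, s3, s5, s7, s8, s9, s10, s11, s14}.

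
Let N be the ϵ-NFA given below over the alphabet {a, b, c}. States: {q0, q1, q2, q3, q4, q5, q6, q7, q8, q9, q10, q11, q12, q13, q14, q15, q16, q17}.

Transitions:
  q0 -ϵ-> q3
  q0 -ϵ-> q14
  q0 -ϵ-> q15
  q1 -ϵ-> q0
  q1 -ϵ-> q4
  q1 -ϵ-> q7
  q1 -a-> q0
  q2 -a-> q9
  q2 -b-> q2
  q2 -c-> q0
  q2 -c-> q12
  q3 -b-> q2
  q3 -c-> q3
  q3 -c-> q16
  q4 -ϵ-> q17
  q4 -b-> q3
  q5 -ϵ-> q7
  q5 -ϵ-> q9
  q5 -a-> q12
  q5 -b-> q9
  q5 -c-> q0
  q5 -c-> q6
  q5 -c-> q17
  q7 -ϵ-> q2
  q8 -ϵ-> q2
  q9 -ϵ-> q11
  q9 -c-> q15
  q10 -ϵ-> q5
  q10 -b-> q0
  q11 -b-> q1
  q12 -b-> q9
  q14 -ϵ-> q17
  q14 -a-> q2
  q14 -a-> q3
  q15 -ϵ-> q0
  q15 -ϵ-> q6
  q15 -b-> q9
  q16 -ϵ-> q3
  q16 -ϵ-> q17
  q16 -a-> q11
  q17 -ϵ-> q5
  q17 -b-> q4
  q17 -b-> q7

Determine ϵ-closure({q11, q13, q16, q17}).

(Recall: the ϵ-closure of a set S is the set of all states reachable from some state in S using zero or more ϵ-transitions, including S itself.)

{q2, q3, q5, q7, q9, q11, q13, q16, q17}

Start with {q11, q13, q16, q17}.
From q16 via ϵ: add q3.
From q17 via ϵ: add q5.
From q5 via ϵ: add q7, q9.
From q7 via ϵ: add q2.
No new states can be added; the closed set is {q2, q3, q5, q7, q9, q11, q13, q16, q17}.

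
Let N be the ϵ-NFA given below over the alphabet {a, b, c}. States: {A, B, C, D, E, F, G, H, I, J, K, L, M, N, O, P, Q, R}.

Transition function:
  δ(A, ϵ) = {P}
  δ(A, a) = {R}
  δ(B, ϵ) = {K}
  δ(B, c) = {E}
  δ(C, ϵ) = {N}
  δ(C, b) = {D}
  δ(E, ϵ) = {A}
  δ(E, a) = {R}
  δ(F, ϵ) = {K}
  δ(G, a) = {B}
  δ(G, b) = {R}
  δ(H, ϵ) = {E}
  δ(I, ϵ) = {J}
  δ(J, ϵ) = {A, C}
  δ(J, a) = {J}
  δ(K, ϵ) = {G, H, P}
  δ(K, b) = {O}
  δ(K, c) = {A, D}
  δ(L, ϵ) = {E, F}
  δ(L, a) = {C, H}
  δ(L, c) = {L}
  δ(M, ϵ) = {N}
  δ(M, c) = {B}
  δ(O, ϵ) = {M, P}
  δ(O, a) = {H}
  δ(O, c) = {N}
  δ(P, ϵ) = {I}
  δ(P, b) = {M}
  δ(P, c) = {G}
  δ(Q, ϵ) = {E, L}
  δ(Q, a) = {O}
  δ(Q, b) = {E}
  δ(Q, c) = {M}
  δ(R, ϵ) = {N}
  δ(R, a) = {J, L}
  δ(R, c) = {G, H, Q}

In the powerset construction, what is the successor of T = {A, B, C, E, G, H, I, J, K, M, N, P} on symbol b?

{A, C, D, I, J, M, N, O, P, R}

C on b → {D}.
G on b → {R}.
K on b → {O}.
P on b → {M}.
No b-transition from A, B, E, H, I, J, M, N.
Union after reading b: {D, M, O, R}.
Now take the ϵ-closure:
From M via ϵ: add N.
From O via ϵ: add P.
From P via ϵ: add I.
From I via ϵ: add J.
From J via ϵ: add A, C.
No new states can be added; the closed set is {A, C, D, I, J, M, N, O, P, R}.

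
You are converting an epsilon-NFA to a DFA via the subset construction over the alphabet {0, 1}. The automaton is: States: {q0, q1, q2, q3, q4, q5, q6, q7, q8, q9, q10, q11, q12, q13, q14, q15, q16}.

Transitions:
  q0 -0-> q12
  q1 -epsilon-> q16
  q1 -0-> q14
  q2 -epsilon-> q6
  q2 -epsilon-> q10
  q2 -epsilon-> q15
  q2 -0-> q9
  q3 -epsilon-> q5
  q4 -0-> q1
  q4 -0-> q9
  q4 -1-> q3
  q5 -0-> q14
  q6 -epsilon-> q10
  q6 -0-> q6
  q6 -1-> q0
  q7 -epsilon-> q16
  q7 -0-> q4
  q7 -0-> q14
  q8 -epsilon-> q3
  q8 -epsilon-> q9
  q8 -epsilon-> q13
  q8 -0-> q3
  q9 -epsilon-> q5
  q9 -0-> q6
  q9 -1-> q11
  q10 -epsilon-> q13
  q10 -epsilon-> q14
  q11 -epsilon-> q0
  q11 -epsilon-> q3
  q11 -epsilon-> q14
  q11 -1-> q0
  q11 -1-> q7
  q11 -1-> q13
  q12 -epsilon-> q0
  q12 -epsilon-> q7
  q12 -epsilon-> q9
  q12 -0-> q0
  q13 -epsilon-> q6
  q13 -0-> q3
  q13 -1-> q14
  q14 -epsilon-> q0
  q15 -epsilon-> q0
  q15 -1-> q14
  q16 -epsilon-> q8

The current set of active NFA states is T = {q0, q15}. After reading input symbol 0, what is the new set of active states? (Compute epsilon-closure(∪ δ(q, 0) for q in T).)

{q0, q3, q5, q6, q7, q8, q9, q10, q12, q13, q14, q16}

q0 on 0 → {q12}.
No 0-transition from q15.
Union after reading 0: {q12}.
Now take the epsilon-closure:
From q12 via epsilon: add q0, q7, q9.
From q7 via epsilon: add q16.
From q9 via epsilon: add q5.
From q16 via epsilon: add q8.
From q8 via epsilon: add q3, q13.
From q13 via epsilon: add q6.
From q6 via epsilon: add q10.
From q10 via epsilon: add q14.
No new states can be added; the closed set is {q0, q3, q5, q6, q7, q8, q9, q10, q12, q13, q14, q16}.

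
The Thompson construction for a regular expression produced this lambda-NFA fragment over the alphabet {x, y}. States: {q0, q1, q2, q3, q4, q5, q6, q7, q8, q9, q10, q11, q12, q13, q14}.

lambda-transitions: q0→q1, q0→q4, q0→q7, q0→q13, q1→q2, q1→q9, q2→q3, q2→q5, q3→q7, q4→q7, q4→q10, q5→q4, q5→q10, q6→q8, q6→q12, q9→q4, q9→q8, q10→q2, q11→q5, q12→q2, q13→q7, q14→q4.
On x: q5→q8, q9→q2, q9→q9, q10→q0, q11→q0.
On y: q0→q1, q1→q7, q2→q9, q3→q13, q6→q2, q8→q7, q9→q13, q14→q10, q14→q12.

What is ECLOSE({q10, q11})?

{q2, q3, q4, q5, q7, q10, q11}

Start with {q10, q11}.
From q10 via lambda: add q2.
From q11 via lambda: add q5.
From q2 via lambda: add q3.
From q5 via lambda: add q4.
From q3 via lambda: add q7.
No new states can be added; the closed set is {q2, q3, q4, q5, q7, q10, q11}.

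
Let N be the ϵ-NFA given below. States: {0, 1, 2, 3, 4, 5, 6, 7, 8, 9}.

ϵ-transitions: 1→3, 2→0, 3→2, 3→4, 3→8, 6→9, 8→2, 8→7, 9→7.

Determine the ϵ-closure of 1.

{0, 1, 2, 3, 4, 7, 8}

Start with {1}.
From 1 via ϵ: add 3.
From 3 via ϵ: add 2, 4, 8.
From 2 via ϵ: add 0.
From 8 via ϵ: add 7.
No new states can be added; the closed set is {0, 1, 2, 3, 4, 7, 8}.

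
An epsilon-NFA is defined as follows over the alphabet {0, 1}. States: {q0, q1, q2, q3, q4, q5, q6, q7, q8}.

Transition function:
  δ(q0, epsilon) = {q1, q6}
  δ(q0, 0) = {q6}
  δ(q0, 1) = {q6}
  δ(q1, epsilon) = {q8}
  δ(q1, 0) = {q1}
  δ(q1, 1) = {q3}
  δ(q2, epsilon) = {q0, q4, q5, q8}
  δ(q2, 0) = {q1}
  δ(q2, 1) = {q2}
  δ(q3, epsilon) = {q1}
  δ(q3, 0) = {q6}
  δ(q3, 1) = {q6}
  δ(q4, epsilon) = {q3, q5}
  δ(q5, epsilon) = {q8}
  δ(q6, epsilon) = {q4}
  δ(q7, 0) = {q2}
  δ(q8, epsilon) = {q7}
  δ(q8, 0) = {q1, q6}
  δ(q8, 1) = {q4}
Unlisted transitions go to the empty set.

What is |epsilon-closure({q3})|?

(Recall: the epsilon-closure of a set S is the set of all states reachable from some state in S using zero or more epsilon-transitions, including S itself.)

Start with {q3}.
From q3 via epsilon: add q1.
From q1 via epsilon: add q8.
From q8 via epsilon: add q7.
epsilon-closure = {q1, q3, q7, q8}, which has 4 states.

4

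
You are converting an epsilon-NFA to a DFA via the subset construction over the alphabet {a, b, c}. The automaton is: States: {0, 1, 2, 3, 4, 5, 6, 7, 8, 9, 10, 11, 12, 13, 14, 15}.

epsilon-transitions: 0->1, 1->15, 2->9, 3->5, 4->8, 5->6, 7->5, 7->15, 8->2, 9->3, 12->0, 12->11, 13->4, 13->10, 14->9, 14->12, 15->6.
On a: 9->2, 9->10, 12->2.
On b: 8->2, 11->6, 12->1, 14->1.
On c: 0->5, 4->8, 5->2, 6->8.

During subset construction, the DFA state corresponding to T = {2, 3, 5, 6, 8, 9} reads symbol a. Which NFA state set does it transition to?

{2, 3, 5, 6, 9, 10}

9 on a → {2, 10}.
No a-transition from 2, 3, 5, 6, 8.
Union after reading a: {2, 10}.
Now take the epsilon-closure:
From 2 via epsilon: add 9.
From 9 via epsilon: add 3.
From 3 via epsilon: add 5.
From 5 via epsilon: add 6.
No new states can be added; the closed set is {2, 3, 5, 6, 9, 10}.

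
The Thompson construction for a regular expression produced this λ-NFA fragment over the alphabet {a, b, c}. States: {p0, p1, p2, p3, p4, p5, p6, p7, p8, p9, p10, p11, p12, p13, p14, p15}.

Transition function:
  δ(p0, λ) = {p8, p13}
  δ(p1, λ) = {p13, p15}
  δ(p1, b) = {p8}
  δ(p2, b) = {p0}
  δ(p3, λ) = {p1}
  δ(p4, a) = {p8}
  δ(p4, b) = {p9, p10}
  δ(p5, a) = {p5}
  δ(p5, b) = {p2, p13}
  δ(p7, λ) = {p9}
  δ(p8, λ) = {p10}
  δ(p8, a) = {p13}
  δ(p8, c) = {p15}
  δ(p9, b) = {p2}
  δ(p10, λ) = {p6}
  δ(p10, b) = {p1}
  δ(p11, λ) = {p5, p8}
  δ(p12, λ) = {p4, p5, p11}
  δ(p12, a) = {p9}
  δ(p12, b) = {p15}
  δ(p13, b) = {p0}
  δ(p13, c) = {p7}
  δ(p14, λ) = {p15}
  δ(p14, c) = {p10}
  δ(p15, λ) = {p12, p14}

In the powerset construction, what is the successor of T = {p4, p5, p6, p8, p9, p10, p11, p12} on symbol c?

{p4, p5, p6, p8, p10, p11, p12, p14, p15}

p8 on c → {p15}.
No c-transition from p4, p5, p6, p9, p10, p11, p12.
Union after reading c: {p15}.
Now take the λ-closure:
From p15 via λ: add p12, p14.
From p12 via λ: add p4, p5, p11.
From p11 via λ: add p8.
From p8 via λ: add p10.
From p10 via λ: add p6.
No new states can be added; the closed set is {p4, p5, p6, p8, p10, p11, p12, p14, p15}.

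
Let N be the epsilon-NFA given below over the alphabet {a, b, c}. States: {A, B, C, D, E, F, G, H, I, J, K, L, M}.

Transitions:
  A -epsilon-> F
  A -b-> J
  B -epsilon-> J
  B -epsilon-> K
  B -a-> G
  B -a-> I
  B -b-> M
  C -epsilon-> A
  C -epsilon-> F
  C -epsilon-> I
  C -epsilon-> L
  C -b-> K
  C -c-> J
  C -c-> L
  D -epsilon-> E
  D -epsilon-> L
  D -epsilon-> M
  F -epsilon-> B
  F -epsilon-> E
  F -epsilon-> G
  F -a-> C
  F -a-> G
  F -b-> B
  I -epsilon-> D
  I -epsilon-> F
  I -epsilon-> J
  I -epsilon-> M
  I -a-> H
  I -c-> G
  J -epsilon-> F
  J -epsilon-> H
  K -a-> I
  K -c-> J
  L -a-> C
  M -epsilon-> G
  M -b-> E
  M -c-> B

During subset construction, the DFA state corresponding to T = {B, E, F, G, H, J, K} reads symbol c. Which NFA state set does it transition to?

{B, E, F, G, H, J, K}

K on c → {J}.
No c-transition from B, E, F, G, H, J.
Union after reading c: {J}.
Now take the epsilon-closure:
From J via epsilon: add F, H.
From F via epsilon: add B, E, G.
From B via epsilon: add K.
No new states can be added; the closed set is {B, E, F, G, H, J, K}.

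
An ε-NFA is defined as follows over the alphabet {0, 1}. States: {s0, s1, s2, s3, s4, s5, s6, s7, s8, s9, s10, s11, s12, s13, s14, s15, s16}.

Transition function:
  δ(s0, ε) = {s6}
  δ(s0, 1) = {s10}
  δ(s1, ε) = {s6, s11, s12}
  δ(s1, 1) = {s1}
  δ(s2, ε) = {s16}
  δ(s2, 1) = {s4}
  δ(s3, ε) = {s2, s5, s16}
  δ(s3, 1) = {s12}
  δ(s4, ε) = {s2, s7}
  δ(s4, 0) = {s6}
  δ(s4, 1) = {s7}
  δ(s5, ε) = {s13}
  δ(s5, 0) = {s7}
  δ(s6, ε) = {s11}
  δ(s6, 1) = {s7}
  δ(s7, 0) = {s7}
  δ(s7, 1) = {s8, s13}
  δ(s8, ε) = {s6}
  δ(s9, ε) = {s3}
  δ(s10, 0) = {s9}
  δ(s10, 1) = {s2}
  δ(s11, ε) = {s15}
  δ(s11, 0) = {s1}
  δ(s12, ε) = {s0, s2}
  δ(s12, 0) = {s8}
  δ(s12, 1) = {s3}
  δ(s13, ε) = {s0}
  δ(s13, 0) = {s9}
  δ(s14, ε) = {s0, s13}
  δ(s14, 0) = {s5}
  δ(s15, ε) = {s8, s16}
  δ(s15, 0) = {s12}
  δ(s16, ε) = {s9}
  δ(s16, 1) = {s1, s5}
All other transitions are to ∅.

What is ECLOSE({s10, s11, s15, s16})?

{s0, s2, s3, s5, s6, s8, s9, s10, s11, s13, s15, s16}

Start with {s10, s11, s15, s16}.
From s15 via ε: add s8.
From s16 via ε: add s9.
From s8 via ε: add s6.
From s9 via ε: add s3.
From s3 via ε: add s2, s5.
From s5 via ε: add s13.
From s13 via ε: add s0.
No new states can be added; the closed set is {s0, s2, s3, s5, s6, s8, s9, s10, s11, s13, s15, s16}.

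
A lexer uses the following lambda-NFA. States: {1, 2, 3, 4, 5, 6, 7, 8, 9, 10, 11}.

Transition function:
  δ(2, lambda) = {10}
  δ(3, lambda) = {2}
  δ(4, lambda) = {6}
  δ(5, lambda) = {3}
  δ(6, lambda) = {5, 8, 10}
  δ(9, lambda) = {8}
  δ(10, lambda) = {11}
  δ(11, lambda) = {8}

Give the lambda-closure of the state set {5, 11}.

{2, 3, 5, 8, 10, 11}

Start with {5, 11}.
From 5 via lambda: add 3.
From 11 via lambda: add 8.
From 3 via lambda: add 2.
From 2 via lambda: add 10.
No new states can be added; the closed set is {2, 3, 5, 8, 10, 11}.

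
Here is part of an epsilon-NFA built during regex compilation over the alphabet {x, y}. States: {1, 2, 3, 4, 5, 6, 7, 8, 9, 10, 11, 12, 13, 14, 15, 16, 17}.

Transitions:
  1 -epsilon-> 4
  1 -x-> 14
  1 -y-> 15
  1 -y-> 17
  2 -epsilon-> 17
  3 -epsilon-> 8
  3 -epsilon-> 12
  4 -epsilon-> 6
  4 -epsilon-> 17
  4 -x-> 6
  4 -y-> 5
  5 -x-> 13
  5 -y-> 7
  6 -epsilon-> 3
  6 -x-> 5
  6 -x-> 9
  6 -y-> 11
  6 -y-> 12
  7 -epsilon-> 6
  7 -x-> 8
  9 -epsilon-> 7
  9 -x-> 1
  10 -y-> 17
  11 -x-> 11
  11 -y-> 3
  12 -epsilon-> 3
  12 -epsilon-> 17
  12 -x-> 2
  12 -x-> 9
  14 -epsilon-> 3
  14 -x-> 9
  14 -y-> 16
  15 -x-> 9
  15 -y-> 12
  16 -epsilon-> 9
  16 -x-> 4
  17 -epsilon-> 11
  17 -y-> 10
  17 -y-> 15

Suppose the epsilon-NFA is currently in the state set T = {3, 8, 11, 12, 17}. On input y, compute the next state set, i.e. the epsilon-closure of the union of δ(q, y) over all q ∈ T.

11 on y → {3}.
17 on y → {10, 15}.
No y-transition from 3, 8, 12.
Union after reading y: {3, 10, 15}.
Now take the epsilon-closure:
From 3 via epsilon: add 8, 12.
From 12 via epsilon: add 17.
From 17 via epsilon: add 11.
No new states can be added; the closed set is {3, 8, 10, 11, 12, 15, 17}.

{3, 8, 10, 11, 12, 15, 17}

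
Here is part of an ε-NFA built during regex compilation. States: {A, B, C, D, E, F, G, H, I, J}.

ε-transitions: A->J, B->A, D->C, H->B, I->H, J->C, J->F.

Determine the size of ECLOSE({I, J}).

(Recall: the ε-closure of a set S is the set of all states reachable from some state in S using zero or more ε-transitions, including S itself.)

7

Start with {I, J}.
From I via ε: add H.
From J via ε: add C, F.
From H via ε: add B.
From B via ε: add A.
ε-closure = {A, B, C, F, H, I, J}, which has 7 states.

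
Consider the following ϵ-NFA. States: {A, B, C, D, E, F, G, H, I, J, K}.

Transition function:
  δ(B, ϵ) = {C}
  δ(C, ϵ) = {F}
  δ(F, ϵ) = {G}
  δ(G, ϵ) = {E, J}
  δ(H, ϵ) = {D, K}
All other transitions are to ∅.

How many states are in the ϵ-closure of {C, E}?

Start with {C, E}.
From C via ϵ: add F.
From F via ϵ: add G.
From G via ϵ: add J.
ϵ-closure = {C, E, F, G, J}, which has 5 states.

5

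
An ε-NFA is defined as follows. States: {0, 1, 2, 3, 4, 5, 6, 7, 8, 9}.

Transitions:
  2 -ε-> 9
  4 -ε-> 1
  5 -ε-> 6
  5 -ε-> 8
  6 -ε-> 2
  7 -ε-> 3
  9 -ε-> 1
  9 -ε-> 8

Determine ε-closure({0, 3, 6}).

{0, 1, 2, 3, 6, 8, 9}

Start with {0, 3, 6}.
From 6 via ε: add 2.
From 2 via ε: add 9.
From 9 via ε: add 1, 8.
No new states can be added; the closed set is {0, 1, 2, 3, 6, 8, 9}.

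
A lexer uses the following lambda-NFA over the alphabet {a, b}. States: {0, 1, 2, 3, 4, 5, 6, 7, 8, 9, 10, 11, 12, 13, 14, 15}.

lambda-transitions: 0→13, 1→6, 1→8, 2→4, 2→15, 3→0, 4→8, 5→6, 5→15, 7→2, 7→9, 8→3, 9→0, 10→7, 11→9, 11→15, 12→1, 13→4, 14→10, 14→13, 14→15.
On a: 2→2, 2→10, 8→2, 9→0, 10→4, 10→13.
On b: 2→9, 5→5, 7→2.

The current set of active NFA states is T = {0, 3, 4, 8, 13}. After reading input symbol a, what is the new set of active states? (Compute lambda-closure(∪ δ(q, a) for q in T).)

8 on a → {2}.
No a-transition from 0, 3, 4, 13.
Union after reading a: {2}.
Now take the lambda-closure:
From 2 via lambda: add 4, 15.
From 4 via lambda: add 8.
From 8 via lambda: add 3.
From 3 via lambda: add 0.
From 0 via lambda: add 13.
No new states can be added; the closed set is {0, 2, 3, 4, 8, 13, 15}.

{0, 2, 3, 4, 8, 13, 15}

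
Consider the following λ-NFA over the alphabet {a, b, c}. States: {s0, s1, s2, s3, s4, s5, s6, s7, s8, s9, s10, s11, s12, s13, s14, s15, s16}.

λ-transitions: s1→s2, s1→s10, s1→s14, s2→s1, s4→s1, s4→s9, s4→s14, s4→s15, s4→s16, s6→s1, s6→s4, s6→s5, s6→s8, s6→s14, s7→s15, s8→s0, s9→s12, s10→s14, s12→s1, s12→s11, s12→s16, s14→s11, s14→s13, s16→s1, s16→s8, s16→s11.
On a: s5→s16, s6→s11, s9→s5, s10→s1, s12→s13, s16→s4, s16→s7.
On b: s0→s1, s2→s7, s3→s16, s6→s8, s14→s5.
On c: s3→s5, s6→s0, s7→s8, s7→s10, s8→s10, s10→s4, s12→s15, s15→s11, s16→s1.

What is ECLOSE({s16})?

{s0, s1, s2, s8, s10, s11, s13, s14, s16}

Start with {s16}.
From s16 via λ: add s1, s8, s11.
From s1 via λ: add s2, s10, s14.
From s8 via λ: add s0.
From s14 via λ: add s13.
No new states can be added; the closed set is {s0, s1, s2, s8, s10, s11, s13, s14, s16}.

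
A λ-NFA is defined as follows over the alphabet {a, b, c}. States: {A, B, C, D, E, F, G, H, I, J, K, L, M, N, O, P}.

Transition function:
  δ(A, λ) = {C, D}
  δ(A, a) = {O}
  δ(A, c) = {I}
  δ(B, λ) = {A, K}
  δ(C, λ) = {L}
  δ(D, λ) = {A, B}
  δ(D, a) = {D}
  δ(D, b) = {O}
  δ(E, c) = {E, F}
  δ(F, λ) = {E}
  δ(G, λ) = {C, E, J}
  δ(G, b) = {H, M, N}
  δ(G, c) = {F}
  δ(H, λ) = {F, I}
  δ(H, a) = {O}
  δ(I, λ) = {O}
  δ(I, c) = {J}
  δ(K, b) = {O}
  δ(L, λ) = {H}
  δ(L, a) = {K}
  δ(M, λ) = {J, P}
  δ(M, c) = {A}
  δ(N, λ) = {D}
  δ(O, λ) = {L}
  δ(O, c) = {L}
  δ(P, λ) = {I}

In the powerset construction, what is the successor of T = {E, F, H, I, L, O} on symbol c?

E on c → {E, F}.
I on c → {J}.
O on c → {L}.
No c-transition from F, H, L.
Union after reading c: {E, F, J, L}.
Now take the λ-closure:
From L via λ: add H.
From H via λ: add I.
From I via λ: add O.
No new states can be added; the closed set is {E, F, H, I, J, L, O}.

{E, F, H, I, J, L, O}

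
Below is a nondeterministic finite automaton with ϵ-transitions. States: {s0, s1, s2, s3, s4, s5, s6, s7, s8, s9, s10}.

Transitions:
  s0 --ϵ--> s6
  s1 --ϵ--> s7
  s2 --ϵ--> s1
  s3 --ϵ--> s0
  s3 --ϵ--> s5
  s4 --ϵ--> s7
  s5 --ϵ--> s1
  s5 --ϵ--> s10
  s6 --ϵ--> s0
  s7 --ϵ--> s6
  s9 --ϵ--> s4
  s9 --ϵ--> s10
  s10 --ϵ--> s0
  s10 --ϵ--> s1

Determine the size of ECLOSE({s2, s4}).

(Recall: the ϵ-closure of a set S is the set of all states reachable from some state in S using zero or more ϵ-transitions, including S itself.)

Start with {s2, s4}.
From s2 via ϵ: add s1.
From s4 via ϵ: add s7.
From s7 via ϵ: add s6.
From s6 via ϵ: add s0.
ϵ-closure = {s0, s1, s2, s4, s6, s7}, which has 6 states.

6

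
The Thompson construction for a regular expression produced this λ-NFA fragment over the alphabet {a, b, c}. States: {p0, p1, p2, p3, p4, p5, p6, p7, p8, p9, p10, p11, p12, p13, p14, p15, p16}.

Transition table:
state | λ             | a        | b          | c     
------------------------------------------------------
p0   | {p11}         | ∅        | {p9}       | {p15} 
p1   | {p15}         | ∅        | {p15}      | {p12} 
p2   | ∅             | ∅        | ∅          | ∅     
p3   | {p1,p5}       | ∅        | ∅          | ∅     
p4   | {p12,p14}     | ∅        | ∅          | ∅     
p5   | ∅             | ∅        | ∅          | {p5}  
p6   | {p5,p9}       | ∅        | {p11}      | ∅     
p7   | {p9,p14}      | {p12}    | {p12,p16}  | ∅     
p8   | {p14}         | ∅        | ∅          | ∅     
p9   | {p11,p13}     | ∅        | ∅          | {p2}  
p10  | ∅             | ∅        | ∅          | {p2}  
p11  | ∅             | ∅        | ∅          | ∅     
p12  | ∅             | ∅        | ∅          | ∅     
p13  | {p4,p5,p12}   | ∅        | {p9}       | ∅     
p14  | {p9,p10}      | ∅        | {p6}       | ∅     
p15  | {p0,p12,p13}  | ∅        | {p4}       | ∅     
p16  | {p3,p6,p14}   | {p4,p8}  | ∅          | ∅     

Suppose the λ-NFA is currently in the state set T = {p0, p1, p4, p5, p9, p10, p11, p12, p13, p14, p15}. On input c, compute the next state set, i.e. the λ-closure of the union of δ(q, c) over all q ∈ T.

p0 on c → {p15}.
p1 on c → {p12}.
p5 on c → {p5}.
p9 on c → {p2}.
p10 on c → {p2}.
No c-transition from p4, p11, p12, p13, p14, p15.
Union after reading c: {p2, p5, p12, p15}.
Now take the λ-closure:
From p15 via λ: add p0, p13.
From p0 via λ: add p11.
From p13 via λ: add p4.
From p4 via λ: add p14.
From p14 via λ: add p9, p10.
No new states can be added; the closed set is {p0, p2, p4, p5, p9, p10, p11, p12, p13, p14, p15}.

{p0, p2, p4, p5, p9, p10, p11, p12, p13, p14, p15}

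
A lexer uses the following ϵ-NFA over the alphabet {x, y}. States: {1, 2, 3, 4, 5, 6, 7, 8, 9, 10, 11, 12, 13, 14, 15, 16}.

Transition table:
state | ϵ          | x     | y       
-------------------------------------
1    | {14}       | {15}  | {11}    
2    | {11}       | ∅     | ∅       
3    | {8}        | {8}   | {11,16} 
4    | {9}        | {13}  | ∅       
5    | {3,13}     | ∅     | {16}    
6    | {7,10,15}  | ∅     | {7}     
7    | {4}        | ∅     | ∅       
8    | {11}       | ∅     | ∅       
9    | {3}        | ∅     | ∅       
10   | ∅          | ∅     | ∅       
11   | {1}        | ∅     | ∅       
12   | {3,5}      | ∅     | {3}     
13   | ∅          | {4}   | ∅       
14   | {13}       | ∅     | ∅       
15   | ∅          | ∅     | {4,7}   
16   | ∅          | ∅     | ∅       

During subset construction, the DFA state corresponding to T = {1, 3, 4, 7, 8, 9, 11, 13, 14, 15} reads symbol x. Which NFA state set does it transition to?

{1, 3, 4, 8, 9, 11, 13, 14, 15}

1 on x → {15}.
3 on x → {8}.
4 on x → {13}.
13 on x → {4}.
No x-transition from 7, 8, 9, 11, 14, 15.
Union after reading x: {4, 8, 13, 15}.
Now take the ϵ-closure:
From 4 via ϵ: add 9.
From 8 via ϵ: add 11.
From 9 via ϵ: add 3.
From 11 via ϵ: add 1.
From 1 via ϵ: add 14.
No new states can be added; the closed set is {1, 3, 4, 8, 9, 11, 13, 14, 15}.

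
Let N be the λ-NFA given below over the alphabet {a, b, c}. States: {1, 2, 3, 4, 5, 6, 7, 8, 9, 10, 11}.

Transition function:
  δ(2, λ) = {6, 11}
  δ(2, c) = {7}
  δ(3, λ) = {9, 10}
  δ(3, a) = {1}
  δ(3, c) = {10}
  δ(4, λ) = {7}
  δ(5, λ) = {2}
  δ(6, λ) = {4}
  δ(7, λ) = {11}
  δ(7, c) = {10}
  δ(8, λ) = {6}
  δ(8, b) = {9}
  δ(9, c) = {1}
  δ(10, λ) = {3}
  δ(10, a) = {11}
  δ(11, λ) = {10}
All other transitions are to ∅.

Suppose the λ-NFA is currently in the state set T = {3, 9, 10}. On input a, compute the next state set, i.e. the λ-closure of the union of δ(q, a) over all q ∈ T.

3 on a → {1}.
10 on a → {11}.
No a-transition from 9.
Union after reading a: {1, 11}.
Now take the λ-closure:
From 11 via λ: add 10.
From 10 via λ: add 3.
From 3 via λ: add 9.
No new states can be added; the closed set is {1, 3, 9, 10, 11}.

{1, 3, 9, 10, 11}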